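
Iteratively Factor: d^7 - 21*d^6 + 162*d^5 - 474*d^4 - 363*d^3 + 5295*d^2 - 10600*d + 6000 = (d - 5)*(d^6 - 16*d^5 + 82*d^4 - 64*d^3 - 683*d^2 + 1880*d - 1200) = (d - 5)*(d - 1)*(d^5 - 15*d^4 + 67*d^3 + 3*d^2 - 680*d + 1200) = (d - 5)^2*(d - 1)*(d^4 - 10*d^3 + 17*d^2 + 88*d - 240) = (d - 5)^2*(d - 4)*(d - 1)*(d^3 - 6*d^2 - 7*d + 60) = (d - 5)^2*(d - 4)*(d - 1)*(d + 3)*(d^2 - 9*d + 20) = (d - 5)^3*(d - 4)*(d - 1)*(d + 3)*(d - 4)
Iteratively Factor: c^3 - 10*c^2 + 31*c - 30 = (c - 3)*(c^2 - 7*c + 10) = (c - 5)*(c - 3)*(c - 2)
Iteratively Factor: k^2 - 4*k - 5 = (k - 5)*(k + 1)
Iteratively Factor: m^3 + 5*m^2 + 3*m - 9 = (m + 3)*(m^2 + 2*m - 3) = (m + 3)^2*(m - 1)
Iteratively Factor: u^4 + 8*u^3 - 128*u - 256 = (u + 4)*(u^3 + 4*u^2 - 16*u - 64) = (u + 4)^2*(u^2 - 16) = (u + 4)^3*(u - 4)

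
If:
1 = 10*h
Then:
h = 1/10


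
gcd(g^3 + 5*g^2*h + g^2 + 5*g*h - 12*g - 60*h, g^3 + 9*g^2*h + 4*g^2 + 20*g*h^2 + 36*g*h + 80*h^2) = g^2 + 5*g*h + 4*g + 20*h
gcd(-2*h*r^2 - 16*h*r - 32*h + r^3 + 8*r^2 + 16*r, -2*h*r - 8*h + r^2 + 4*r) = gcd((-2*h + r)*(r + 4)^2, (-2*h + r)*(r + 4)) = -2*h*r - 8*h + r^2 + 4*r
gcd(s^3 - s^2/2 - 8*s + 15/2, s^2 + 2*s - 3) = s^2 + 2*s - 3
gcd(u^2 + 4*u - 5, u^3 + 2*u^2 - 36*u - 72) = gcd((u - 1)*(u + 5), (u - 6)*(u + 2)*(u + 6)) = 1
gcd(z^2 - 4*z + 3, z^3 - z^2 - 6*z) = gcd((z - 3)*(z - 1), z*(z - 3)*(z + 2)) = z - 3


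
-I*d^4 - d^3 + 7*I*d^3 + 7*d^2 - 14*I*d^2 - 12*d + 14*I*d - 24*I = (d - 4)*(d - 3)*(d - 2*I)*(-I*d + 1)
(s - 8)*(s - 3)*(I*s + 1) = I*s^3 + s^2 - 11*I*s^2 - 11*s + 24*I*s + 24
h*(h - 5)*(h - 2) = h^3 - 7*h^2 + 10*h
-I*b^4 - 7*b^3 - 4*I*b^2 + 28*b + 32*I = (b - 2)*(b + 2)*(b - 8*I)*(-I*b + 1)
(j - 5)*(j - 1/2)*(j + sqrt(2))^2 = j^4 - 11*j^3/2 + 2*sqrt(2)*j^3 - 11*sqrt(2)*j^2 + 9*j^2/2 - 11*j + 5*sqrt(2)*j + 5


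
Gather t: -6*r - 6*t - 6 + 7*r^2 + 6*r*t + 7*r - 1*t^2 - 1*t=7*r^2 + r - t^2 + t*(6*r - 7) - 6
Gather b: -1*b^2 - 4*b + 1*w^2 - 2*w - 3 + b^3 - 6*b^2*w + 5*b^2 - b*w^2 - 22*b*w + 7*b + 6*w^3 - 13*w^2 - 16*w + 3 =b^3 + b^2*(4 - 6*w) + b*(-w^2 - 22*w + 3) + 6*w^3 - 12*w^2 - 18*w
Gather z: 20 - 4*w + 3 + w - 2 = 21 - 3*w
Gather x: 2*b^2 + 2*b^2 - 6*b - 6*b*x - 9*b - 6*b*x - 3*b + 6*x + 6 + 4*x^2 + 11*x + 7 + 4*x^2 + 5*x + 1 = 4*b^2 - 18*b + 8*x^2 + x*(22 - 12*b) + 14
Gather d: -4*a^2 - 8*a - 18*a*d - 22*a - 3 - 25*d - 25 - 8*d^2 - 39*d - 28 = -4*a^2 - 30*a - 8*d^2 + d*(-18*a - 64) - 56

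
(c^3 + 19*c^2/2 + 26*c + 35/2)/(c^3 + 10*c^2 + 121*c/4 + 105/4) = 2*(c + 1)/(2*c + 3)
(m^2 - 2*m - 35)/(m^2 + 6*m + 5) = (m - 7)/(m + 1)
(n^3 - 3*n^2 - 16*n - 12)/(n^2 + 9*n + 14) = (n^2 - 5*n - 6)/(n + 7)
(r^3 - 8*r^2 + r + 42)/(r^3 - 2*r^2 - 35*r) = (r^2 - r - 6)/(r*(r + 5))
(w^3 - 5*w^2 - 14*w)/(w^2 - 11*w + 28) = w*(w + 2)/(w - 4)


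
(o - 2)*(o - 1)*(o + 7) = o^3 + 4*o^2 - 19*o + 14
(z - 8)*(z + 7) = z^2 - z - 56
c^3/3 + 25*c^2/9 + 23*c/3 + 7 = (c/3 + 1)*(c + 7/3)*(c + 3)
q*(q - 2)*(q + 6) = q^3 + 4*q^2 - 12*q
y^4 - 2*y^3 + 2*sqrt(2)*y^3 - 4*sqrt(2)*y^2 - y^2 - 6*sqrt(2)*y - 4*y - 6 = (y - 3)*(y + 1)*(y + sqrt(2))^2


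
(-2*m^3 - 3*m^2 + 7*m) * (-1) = 2*m^3 + 3*m^2 - 7*m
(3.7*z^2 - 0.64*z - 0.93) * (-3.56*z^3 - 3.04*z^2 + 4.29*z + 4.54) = -13.172*z^5 - 8.9696*z^4 + 21.1294*z^3 + 16.8796*z^2 - 6.8953*z - 4.2222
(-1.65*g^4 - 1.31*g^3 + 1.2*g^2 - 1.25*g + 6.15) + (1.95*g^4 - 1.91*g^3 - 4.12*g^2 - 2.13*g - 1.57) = 0.3*g^4 - 3.22*g^3 - 2.92*g^2 - 3.38*g + 4.58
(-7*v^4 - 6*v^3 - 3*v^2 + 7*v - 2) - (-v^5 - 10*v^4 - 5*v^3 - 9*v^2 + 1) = v^5 + 3*v^4 - v^3 + 6*v^2 + 7*v - 3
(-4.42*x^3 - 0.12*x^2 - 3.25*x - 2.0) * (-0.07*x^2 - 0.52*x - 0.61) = 0.3094*x^5 + 2.3068*x^4 + 2.9861*x^3 + 1.9032*x^2 + 3.0225*x + 1.22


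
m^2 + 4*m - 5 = (m - 1)*(m + 5)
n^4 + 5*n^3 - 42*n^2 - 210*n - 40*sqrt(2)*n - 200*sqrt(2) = (n + 5)*(n - 5*sqrt(2))*(n + sqrt(2))*(n + 4*sqrt(2))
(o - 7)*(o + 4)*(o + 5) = o^3 + 2*o^2 - 43*o - 140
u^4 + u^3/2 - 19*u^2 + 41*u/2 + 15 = (u - 3)*(u - 2)*(u + 1/2)*(u + 5)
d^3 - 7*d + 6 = (d - 2)*(d - 1)*(d + 3)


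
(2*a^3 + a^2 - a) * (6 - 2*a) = -4*a^4 + 10*a^3 + 8*a^2 - 6*a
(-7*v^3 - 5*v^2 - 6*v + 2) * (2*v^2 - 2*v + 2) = -14*v^5 + 4*v^4 - 16*v^3 + 6*v^2 - 16*v + 4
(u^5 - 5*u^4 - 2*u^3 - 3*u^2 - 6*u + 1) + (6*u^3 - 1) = u^5 - 5*u^4 + 4*u^3 - 3*u^2 - 6*u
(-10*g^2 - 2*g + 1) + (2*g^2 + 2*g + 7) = 8 - 8*g^2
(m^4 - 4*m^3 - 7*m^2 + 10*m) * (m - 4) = m^5 - 8*m^4 + 9*m^3 + 38*m^2 - 40*m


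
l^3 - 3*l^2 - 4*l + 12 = (l - 3)*(l - 2)*(l + 2)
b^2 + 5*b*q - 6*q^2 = (b - q)*(b + 6*q)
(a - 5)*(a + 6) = a^2 + a - 30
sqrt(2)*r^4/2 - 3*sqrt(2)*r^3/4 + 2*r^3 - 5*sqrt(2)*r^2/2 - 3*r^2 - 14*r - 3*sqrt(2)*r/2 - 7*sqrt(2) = (r - 7/2)*(r + 2)*(r + sqrt(2))*(sqrt(2)*r/2 + 1)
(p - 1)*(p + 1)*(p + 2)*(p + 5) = p^4 + 7*p^3 + 9*p^2 - 7*p - 10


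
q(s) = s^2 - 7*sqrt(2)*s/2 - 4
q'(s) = 2*s - 7*sqrt(2)/2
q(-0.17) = -3.13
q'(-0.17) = -5.29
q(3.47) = -9.13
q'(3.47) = 1.99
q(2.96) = -9.89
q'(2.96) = 0.97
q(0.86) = -7.52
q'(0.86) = -3.23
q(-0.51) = -1.22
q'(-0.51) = -5.97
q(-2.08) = 10.62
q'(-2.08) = -9.11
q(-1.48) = 5.52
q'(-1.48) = -7.91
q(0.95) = -7.80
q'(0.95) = -3.05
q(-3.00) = 19.85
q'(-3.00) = -10.95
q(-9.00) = 121.55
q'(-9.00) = -22.95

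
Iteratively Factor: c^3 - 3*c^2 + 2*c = (c)*(c^2 - 3*c + 2) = c*(c - 1)*(c - 2)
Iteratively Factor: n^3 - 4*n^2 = (n - 4)*(n^2) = n*(n - 4)*(n)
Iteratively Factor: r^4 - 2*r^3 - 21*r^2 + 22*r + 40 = (r + 4)*(r^3 - 6*r^2 + 3*r + 10) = (r + 1)*(r + 4)*(r^2 - 7*r + 10) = (r - 5)*(r + 1)*(r + 4)*(r - 2)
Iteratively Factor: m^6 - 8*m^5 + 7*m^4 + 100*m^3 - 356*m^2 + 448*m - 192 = (m - 2)*(m^5 - 6*m^4 - 5*m^3 + 90*m^2 - 176*m + 96) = (m - 2)^2*(m^4 - 4*m^3 - 13*m^2 + 64*m - 48) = (m - 2)^2*(m + 4)*(m^3 - 8*m^2 + 19*m - 12) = (m - 2)^2*(m - 1)*(m + 4)*(m^2 - 7*m + 12) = (m - 3)*(m - 2)^2*(m - 1)*(m + 4)*(m - 4)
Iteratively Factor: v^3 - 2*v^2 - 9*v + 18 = (v + 3)*(v^2 - 5*v + 6) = (v - 3)*(v + 3)*(v - 2)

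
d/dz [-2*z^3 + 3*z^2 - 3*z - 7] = -6*z^2 + 6*z - 3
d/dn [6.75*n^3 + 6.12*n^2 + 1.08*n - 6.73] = 20.25*n^2 + 12.24*n + 1.08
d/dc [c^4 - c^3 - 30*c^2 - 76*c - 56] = 4*c^3 - 3*c^2 - 60*c - 76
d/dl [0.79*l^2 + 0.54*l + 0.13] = 1.58*l + 0.54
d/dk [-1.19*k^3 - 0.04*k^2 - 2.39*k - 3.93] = -3.57*k^2 - 0.08*k - 2.39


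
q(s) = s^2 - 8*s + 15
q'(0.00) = -8.00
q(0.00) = 15.00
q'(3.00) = -2.00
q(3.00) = 0.00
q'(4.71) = 1.42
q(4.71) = -0.50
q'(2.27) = -3.46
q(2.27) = 1.99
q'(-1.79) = -11.58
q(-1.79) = 32.52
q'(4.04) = 0.08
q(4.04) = -1.00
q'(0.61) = -6.78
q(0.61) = 10.49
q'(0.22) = -7.56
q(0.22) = 13.29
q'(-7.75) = -23.50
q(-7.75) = 137.06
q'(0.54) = -6.92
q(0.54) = 10.97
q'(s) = 2*s - 8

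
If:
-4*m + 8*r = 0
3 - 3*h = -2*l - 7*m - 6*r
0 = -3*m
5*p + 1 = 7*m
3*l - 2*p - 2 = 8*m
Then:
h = 61/45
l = 8/15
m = 0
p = -1/5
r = 0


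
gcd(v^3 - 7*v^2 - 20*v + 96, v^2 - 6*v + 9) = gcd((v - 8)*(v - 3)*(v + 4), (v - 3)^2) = v - 3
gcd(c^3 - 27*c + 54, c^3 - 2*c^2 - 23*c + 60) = c - 3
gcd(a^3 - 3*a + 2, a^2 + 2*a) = a + 2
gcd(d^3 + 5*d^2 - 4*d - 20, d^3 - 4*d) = d^2 - 4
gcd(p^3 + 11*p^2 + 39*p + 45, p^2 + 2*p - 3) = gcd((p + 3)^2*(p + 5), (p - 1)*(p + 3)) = p + 3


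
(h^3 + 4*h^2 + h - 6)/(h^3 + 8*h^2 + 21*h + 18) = (h - 1)/(h + 3)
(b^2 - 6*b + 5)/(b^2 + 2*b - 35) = (b - 1)/(b + 7)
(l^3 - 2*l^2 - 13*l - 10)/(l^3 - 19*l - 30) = (l + 1)/(l + 3)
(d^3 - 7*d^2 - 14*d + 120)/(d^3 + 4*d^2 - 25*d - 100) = (d - 6)/(d + 5)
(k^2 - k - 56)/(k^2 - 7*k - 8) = (k + 7)/(k + 1)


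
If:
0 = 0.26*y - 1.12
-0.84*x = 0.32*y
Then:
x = -1.64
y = 4.31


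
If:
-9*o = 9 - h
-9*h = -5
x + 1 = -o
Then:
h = 5/9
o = -76/81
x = -5/81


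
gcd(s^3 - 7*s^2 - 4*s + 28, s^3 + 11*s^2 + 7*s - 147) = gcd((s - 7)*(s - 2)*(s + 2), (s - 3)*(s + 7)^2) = 1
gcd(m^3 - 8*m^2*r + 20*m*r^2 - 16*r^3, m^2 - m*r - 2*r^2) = -m + 2*r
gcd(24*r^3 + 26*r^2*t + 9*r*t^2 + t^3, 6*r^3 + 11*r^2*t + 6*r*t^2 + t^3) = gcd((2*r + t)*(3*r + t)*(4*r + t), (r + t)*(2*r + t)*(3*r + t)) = 6*r^2 + 5*r*t + t^2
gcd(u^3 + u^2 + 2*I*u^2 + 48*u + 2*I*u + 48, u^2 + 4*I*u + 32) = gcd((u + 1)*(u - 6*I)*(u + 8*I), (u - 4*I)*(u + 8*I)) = u + 8*I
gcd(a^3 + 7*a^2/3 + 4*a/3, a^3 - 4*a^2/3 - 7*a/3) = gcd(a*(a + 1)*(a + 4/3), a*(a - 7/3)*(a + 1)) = a^2 + a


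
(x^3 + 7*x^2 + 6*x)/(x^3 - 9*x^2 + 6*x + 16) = x*(x + 6)/(x^2 - 10*x + 16)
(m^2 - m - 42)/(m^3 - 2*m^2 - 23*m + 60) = (m^2 - m - 42)/(m^3 - 2*m^2 - 23*m + 60)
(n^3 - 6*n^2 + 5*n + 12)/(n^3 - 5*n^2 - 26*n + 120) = (n^2 - 2*n - 3)/(n^2 - n - 30)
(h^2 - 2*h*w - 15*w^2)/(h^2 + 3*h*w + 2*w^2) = (h^2 - 2*h*w - 15*w^2)/(h^2 + 3*h*w + 2*w^2)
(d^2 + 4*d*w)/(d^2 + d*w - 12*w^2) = d/(d - 3*w)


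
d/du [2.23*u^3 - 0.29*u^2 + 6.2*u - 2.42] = 6.69*u^2 - 0.58*u + 6.2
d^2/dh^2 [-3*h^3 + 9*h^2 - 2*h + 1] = 18 - 18*h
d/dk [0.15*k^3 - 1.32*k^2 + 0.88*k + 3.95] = 0.45*k^2 - 2.64*k + 0.88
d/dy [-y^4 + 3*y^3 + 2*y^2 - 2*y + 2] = -4*y^3 + 9*y^2 + 4*y - 2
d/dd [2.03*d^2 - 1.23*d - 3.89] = 4.06*d - 1.23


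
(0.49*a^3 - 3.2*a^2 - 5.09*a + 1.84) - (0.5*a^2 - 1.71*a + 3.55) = 0.49*a^3 - 3.7*a^2 - 3.38*a - 1.71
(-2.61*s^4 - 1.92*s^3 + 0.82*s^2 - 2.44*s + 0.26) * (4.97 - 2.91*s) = 7.5951*s^5 - 7.3845*s^4 - 11.9286*s^3 + 11.1758*s^2 - 12.8834*s + 1.2922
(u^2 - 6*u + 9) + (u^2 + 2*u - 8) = 2*u^2 - 4*u + 1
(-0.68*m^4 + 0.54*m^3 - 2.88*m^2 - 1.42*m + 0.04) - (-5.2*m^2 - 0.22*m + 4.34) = -0.68*m^4 + 0.54*m^3 + 2.32*m^2 - 1.2*m - 4.3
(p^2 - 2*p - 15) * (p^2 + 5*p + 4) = p^4 + 3*p^3 - 21*p^2 - 83*p - 60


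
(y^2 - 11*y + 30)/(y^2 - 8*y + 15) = (y - 6)/(y - 3)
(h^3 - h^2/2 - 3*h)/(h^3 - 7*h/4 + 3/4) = 2*h*(h - 2)/(2*h^2 - 3*h + 1)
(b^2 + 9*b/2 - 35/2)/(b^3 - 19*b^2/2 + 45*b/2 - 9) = (2*b^2 + 9*b - 35)/(2*b^3 - 19*b^2 + 45*b - 18)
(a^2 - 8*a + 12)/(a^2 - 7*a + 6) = (a - 2)/(a - 1)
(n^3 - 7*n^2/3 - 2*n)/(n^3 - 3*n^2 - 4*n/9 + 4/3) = 3*n/(3*n - 2)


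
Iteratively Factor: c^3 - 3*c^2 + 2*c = (c - 2)*(c^2 - c) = c*(c - 2)*(c - 1)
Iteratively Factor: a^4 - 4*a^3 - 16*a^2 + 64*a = (a - 4)*(a^3 - 16*a) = a*(a - 4)*(a^2 - 16) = a*(a - 4)*(a + 4)*(a - 4)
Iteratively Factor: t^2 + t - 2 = (t - 1)*(t + 2)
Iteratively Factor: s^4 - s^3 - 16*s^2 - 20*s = (s + 2)*(s^3 - 3*s^2 - 10*s) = (s + 2)^2*(s^2 - 5*s) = (s - 5)*(s + 2)^2*(s)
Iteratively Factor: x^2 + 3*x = (x)*(x + 3)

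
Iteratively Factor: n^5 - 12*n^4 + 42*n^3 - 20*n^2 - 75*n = (n + 1)*(n^4 - 13*n^3 + 55*n^2 - 75*n) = (n - 3)*(n + 1)*(n^3 - 10*n^2 + 25*n) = (n - 5)*(n - 3)*(n + 1)*(n^2 - 5*n) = n*(n - 5)*(n - 3)*(n + 1)*(n - 5)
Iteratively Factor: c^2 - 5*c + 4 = (c - 1)*(c - 4)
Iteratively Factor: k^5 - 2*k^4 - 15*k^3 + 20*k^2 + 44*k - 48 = (k + 3)*(k^4 - 5*k^3 + 20*k - 16) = (k + 2)*(k + 3)*(k^3 - 7*k^2 + 14*k - 8) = (k - 2)*(k + 2)*(k + 3)*(k^2 - 5*k + 4) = (k - 2)*(k - 1)*(k + 2)*(k + 3)*(k - 4)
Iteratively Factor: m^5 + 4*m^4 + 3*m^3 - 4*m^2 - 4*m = (m + 2)*(m^4 + 2*m^3 - m^2 - 2*m) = (m + 1)*(m + 2)*(m^3 + m^2 - 2*m) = (m + 1)*(m + 2)^2*(m^2 - m) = (m - 1)*(m + 1)*(m + 2)^2*(m)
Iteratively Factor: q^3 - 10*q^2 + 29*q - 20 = (q - 5)*(q^2 - 5*q + 4) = (q - 5)*(q - 4)*(q - 1)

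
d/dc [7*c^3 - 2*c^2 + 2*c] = 21*c^2 - 4*c + 2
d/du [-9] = 0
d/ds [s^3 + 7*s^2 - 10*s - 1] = 3*s^2 + 14*s - 10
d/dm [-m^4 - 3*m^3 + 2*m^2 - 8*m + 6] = -4*m^3 - 9*m^2 + 4*m - 8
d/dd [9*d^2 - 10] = 18*d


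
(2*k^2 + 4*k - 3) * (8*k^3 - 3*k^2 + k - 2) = 16*k^5 + 26*k^4 - 34*k^3 + 9*k^2 - 11*k + 6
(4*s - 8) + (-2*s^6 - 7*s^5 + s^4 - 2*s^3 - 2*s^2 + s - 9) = -2*s^6 - 7*s^5 + s^4 - 2*s^3 - 2*s^2 + 5*s - 17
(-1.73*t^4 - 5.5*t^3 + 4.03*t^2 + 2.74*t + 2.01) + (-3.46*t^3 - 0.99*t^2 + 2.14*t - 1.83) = -1.73*t^4 - 8.96*t^3 + 3.04*t^2 + 4.88*t + 0.18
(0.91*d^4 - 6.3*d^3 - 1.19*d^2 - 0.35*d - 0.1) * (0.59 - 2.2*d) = -2.002*d^5 + 14.3969*d^4 - 1.099*d^3 + 0.0679000000000001*d^2 + 0.0135*d - 0.059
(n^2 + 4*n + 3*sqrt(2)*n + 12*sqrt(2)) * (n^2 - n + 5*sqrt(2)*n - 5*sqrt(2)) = n^4 + 3*n^3 + 8*sqrt(2)*n^3 + 26*n^2 + 24*sqrt(2)*n^2 - 32*sqrt(2)*n + 90*n - 120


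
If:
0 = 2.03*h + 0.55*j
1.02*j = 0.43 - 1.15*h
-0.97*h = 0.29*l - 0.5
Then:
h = -0.16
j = 0.61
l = 2.27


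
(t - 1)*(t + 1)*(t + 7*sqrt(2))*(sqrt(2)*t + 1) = sqrt(2)*t^4 + 15*t^3 + 6*sqrt(2)*t^2 - 15*t - 7*sqrt(2)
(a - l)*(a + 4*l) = a^2 + 3*a*l - 4*l^2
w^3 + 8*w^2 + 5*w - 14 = (w - 1)*(w + 2)*(w + 7)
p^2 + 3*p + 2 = (p + 1)*(p + 2)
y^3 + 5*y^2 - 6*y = y*(y - 1)*(y + 6)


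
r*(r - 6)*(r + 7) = r^3 + r^2 - 42*r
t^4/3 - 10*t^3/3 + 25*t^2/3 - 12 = (t/3 + 1/3)*(t - 6)*(t - 3)*(t - 2)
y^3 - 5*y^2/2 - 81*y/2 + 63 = (y - 7)*(y - 3/2)*(y + 6)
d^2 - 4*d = d*(d - 4)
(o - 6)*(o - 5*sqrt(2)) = o^2 - 5*sqrt(2)*o - 6*o + 30*sqrt(2)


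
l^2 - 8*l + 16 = (l - 4)^2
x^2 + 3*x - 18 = (x - 3)*(x + 6)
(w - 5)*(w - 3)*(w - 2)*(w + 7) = w^4 - 3*w^3 - 39*w^2 + 187*w - 210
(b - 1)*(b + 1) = b^2 - 1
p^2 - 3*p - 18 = (p - 6)*(p + 3)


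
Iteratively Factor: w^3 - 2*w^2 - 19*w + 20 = (w - 5)*(w^2 + 3*w - 4) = (w - 5)*(w - 1)*(w + 4)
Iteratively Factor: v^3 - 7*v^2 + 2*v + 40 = (v + 2)*(v^2 - 9*v + 20) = (v - 5)*(v + 2)*(v - 4)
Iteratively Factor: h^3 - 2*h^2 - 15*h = (h + 3)*(h^2 - 5*h) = (h - 5)*(h + 3)*(h)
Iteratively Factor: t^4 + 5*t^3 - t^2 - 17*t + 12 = (t - 1)*(t^3 + 6*t^2 + 5*t - 12) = (t - 1)*(t + 4)*(t^2 + 2*t - 3) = (t - 1)^2*(t + 4)*(t + 3)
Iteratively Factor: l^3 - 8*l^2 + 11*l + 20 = (l - 4)*(l^2 - 4*l - 5) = (l - 4)*(l + 1)*(l - 5)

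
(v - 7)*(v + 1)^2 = v^3 - 5*v^2 - 13*v - 7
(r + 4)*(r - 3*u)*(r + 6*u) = r^3 + 3*r^2*u + 4*r^2 - 18*r*u^2 + 12*r*u - 72*u^2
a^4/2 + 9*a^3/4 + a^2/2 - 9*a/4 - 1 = (a/2 + 1/2)*(a - 1)*(a + 1/2)*(a + 4)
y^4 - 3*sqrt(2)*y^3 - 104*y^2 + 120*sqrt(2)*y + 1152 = (y - 8*sqrt(2))*(y - 3*sqrt(2))*(y + 2*sqrt(2))*(y + 6*sqrt(2))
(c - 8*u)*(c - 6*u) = c^2 - 14*c*u + 48*u^2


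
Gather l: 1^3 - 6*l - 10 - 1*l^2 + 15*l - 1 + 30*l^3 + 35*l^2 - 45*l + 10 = 30*l^3 + 34*l^2 - 36*l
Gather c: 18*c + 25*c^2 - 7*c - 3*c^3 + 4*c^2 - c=-3*c^3 + 29*c^2 + 10*c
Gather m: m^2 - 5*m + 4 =m^2 - 5*m + 4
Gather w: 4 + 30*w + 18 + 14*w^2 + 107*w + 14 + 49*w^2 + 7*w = 63*w^2 + 144*w + 36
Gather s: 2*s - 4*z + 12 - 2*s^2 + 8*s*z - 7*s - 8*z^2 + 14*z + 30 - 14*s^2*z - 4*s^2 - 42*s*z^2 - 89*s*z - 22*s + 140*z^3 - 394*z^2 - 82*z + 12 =s^2*(-14*z - 6) + s*(-42*z^2 - 81*z - 27) + 140*z^3 - 402*z^2 - 72*z + 54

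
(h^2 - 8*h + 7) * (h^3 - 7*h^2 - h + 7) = h^5 - 15*h^4 + 62*h^3 - 34*h^2 - 63*h + 49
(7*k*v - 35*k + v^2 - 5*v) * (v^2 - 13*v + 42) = 7*k*v^3 - 126*k*v^2 + 749*k*v - 1470*k + v^4 - 18*v^3 + 107*v^2 - 210*v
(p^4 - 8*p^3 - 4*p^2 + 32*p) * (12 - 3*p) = -3*p^5 + 36*p^4 - 84*p^3 - 144*p^2 + 384*p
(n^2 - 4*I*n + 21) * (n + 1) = n^3 + n^2 - 4*I*n^2 + 21*n - 4*I*n + 21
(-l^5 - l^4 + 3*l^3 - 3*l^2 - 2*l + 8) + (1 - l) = -l^5 - l^4 + 3*l^3 - 3*l^2 - 3*l + 9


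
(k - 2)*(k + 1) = k^2 - k - 2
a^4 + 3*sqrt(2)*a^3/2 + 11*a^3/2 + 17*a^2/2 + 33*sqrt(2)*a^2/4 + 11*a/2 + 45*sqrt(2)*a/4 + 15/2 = (a + 5/2)*(a + 3)*(a + sqrt(2)/2)*(a + sqrt(2))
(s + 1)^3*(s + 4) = s^4 + 7*s^3 + 15*s^2 + 13*s + 4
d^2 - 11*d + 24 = (d - 8)*(d - 3)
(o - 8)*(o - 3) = o^2 - 11*o + 24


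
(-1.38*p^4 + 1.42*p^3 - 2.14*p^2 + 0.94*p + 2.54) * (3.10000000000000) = -4.278*p^4 + 4.402*p^3 - 6.634*p^2 + 2.914*p + 7.874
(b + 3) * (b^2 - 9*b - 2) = b^3 - 6*b^2 - 29*b - 6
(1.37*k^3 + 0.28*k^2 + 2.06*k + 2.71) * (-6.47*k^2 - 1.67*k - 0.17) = -8.8639*k^5 - 4.0995*k^4 - 14.0287*k^3 - 21.0215*k^2 - 4.8759*k - 0.4607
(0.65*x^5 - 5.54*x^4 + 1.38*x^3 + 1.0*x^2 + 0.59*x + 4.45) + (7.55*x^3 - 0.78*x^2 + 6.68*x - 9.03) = 0.65*x^5 - 5.54*x^4 + 8.93*x^3 + 0.22*x^2 + 7.27*x - 4.58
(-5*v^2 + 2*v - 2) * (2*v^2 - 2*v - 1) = -10*v^4 + 14*v^3 - 3*v^2 + 2*v + 2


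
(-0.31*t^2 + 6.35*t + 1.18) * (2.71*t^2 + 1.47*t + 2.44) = -0.8401*t^4 + 16.7528*t^3 + 11.7759*t^2 + 17.2286*t + 2.8792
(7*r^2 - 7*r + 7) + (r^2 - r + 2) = 8*r^2 - 8*r + 9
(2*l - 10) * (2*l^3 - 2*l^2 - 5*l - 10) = 4*l^4 - 24*l^3 + 10*l^2 + 30*l + 100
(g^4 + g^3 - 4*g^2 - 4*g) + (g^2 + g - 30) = g^4 + g^3 - 3*g^2 - 3*g - 30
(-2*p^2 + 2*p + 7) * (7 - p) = 2*p^3 - 16*p^2 + 7*p + 49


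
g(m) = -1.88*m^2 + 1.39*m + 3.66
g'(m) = 1.39 - 3.76*m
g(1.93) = -0.66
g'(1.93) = -5.87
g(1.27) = 2.39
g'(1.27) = -3.39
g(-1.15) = -0.42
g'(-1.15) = 5.71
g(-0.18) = 3.35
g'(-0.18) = 2.07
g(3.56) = -15.22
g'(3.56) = -12.00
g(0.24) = 3.89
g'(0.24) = 0.49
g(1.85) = -0.20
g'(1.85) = -5.57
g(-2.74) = -14.26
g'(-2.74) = 11.69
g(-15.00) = -440.19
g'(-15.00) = 57.79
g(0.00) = 3.66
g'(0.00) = 1.39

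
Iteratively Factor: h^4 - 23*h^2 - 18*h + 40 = (h - 1)*(h^3 + h^2 - 22*h - 40) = (h - 1)*(h + 2)*(h^2 - h - 20) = (h - 5)*(h - 1)*(h + 2)*(h + 4)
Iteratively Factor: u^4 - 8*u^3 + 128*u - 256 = (u - 4)*(u^3 - 4*u^2 - 16*u + 64) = (u - 4)^2*(u^2 - 16) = (u - 4)^3*(u + 4)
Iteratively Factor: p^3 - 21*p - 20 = (p - 5)*(p^2 + 5*p + 4) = (p - 5)*(p + 1)*(p + 4)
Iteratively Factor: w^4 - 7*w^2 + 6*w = (w + 3)*(w^3 - 3*w^2 + 2*w) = w*(w + 3)*(w^2 - 3*w + 2) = w*(w - 1)*(w + 3)*(w - 2)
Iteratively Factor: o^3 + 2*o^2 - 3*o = (o + 3)*(o^2 - o) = (o - 1)*(o + 3)*(o)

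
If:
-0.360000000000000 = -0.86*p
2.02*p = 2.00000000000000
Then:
No Solution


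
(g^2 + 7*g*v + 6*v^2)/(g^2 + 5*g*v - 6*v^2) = (-g - v)/(-g + v)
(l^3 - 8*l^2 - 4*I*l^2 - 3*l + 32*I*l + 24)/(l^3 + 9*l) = (l^2 - l*(8 + I) + 8*I)/(l*(l + 3*I))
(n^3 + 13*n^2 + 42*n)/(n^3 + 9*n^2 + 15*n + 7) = n*(n + 6)/(n^2 + 2*n + 1)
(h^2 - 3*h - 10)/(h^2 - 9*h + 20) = (h + 2)/(h - 4)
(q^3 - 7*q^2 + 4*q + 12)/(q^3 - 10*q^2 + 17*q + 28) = (q^2 - 8*q + 12)/(q^2 - 11*q + 28)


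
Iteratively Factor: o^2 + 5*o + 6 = (o + 3)*(o + 2)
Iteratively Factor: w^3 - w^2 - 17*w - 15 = (w - 5)*(w^2 + 4*w + 3) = (w - 5)*(w + 3)*(w + 1)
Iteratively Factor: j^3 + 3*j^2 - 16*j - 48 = (j + 3)*(j^2 - 16) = (j + 3)*(j + 4)*(j - 4)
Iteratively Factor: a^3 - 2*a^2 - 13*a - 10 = (a + 1)*(a^2 - 3*a - 10) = (a - 5)*(a + 1)*(a + 2)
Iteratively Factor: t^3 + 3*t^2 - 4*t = (t - 1)*(t^2 + 4*t) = t*(t - 1)*(t + 4)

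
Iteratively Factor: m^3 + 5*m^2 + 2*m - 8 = (m - 1)*(m^2 + 6*m + 8) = (m - 1)*(m + 2)*(m + 4)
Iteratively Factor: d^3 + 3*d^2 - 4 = (d - 1)*(d^2 + 4*d + 4) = (d - 1)*(d + 2)*(d + 2)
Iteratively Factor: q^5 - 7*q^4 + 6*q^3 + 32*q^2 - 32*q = (q - 4)*(q^4 - 3*q^3 - 6*q^2 + 8*q) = (q - 4)*(q + 2)*(q^3 - 5*q^2 + 4*q) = (q - 4)^2*(q + 2)*(q^2 - q) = (q - 4)^2*(q - 1)*(q + 2)*(q)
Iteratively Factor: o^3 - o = (o + 1)*(o^2 - o) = o*(o + 1)*(o - 1)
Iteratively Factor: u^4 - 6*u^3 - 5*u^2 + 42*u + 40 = (u - 5)*(u^3 - u^2 - 10*u - 8) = (u - 5)*(u + 2)*(u^2 - 3*u - 4) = (u - 5)*(u + 1)*(u + 2)*(u - 4)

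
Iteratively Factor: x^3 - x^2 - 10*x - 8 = (x + 1)*(x^2 - 2*x - 8) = (x - 4)*(x + 1)*(x + 2)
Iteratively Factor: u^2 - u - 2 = (u + 1)*(u - 2)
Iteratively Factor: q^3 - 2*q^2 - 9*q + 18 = (q - 3)*(q^2 + q - 6) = (q - 3)*(q - 2)*(q + 3)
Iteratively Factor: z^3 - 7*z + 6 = (z - 1)*(z^2 + z - 6) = (z - 2)*(z - 1)*(z + 3)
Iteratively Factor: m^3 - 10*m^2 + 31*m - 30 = (m - 5)*(m^2 - 5*m + 6) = (m - 5)*(m - 2)*(m - 3)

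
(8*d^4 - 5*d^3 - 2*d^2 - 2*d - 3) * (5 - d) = -8*d^5 + 45*d^4 - 23*d^3 - 8*d^2 - 7*d - 15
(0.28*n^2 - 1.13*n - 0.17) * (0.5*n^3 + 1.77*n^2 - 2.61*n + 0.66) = 0.14*n^5 - 0.0693999999999999*n^4 - 2.8159*n^3 + 2.8332*n^2 - 0.3021*n - 0.1122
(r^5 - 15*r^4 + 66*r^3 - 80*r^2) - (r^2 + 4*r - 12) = r^5 - 15*r^4 + 66*r^3 - 81*r^2 - 4*r + 12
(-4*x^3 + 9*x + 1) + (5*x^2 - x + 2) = -4*x^3 + 5*x^2 + 8*x + 3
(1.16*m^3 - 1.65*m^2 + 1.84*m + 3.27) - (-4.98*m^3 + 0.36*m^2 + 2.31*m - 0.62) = 6.14*m^3 - 2.01*m^2 - 0.47*m + 3.89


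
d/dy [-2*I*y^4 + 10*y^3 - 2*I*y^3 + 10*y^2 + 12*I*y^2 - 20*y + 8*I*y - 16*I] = -8*I*y^3 + y^2*(30 - 6*I) + y*(20 + 24*I) - 20 + 8*I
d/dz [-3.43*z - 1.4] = -3.43000000000000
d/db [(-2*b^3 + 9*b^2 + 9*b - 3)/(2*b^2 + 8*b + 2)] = (-2*b^4 - 16*b^3 + 21*b^2 + 24*b + 21)/(2*(b^4 + 8*b^3 + 18*b^2 + 8*b + 1))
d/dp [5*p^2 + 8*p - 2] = 10*p + 8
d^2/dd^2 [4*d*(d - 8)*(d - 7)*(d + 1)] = 48*d^2 - 336*d + 328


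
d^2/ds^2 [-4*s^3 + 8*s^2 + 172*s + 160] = 16 - 24*s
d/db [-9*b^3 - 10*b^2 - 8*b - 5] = -27*b^2 - 20*b - 8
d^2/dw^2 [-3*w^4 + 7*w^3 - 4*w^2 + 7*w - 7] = -36*w^2 + 42*w - 8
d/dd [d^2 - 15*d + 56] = 2*d - 15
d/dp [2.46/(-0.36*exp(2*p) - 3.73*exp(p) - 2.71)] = (1.7712*exp(p) + 9.1758)*exp(p)/(0.36*exp(2*p) + 3.73*exp(p) + 2.71)^2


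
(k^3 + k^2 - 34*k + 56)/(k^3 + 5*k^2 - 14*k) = (k - 4)/k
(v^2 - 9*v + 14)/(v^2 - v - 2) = (v - 7)/(v + 1)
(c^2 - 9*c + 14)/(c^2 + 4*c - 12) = (c - 7)/(c + 6)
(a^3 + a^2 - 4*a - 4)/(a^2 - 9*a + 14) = (a^2 + 3*a + 2)/(a - 7)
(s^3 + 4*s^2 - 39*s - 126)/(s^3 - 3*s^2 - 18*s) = (s + 7)/s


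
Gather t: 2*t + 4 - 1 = 2*t + 3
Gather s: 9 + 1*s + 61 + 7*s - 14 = 8*s + 56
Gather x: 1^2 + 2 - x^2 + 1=4 - x^2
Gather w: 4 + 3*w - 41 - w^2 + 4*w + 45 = -w^2 + 7*w + 8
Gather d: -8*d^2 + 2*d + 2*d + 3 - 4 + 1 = -8*d^2 + 4*d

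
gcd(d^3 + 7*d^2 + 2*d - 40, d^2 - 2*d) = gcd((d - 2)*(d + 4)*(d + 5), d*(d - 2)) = d - 2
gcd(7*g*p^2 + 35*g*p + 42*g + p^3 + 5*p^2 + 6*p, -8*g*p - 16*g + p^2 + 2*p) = p + 2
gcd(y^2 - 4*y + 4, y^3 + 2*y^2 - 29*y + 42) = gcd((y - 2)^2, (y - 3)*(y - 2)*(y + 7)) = y - 2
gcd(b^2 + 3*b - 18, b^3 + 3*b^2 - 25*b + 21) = b - 3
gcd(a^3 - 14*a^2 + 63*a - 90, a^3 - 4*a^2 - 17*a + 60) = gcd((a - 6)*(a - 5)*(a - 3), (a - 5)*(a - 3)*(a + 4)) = a^2 - 8*a + 15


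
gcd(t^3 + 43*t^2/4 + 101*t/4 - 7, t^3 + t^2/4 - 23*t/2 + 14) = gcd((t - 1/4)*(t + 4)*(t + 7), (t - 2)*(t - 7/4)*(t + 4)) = t + 4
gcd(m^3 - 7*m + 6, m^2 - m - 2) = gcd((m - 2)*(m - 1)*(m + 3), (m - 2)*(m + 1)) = m - 2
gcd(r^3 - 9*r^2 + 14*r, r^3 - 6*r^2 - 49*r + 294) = r - 7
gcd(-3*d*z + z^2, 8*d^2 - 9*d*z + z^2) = 1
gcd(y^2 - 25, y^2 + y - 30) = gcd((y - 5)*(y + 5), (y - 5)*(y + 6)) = y - 5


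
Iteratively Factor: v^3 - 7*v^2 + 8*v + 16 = (v - 4)*(v^2 - 3*v - 4) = (v - 4)^2*(v + 1)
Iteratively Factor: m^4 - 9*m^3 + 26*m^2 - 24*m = (m)*(m^3 - 9*m^2 + 26*m - 24) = m*(m - 2)*(m^2 - 7*m + 12) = m*(m - 3)*(m - 2)*(m - 4)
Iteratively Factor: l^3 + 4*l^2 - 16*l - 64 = (l + 4)*(l^2 - 16) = (l - 4)*(l + 4)*(l + 4)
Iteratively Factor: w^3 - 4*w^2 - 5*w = (w)*(w^2 - 4*w - 5) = w*(w - 5)*(w + 1)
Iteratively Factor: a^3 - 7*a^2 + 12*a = (a - 3)*(a^2 - 4*a) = (a - 4)*(a - 3)*(a)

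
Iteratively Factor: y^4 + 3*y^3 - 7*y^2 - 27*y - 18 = (y - 3)*(y^3 + 6*y^2 + 11*y + 6) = (y - 3)*(y + 2)*(y^2 + 4*y + 3) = (y - 3)*(y + 1)*(y + 2)*(y + 3)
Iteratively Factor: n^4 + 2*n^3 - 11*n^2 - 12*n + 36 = (n + 3)*(n^3 - n^2 - 8*n + 12) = (n - 2)*(n + 3)*(n^2 + n - 6) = (n - 2)^2*(n + 3)*(n + 3)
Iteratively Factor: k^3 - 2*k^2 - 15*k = (k - 5)*(k^2 + 3*k) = (k - 5)*(k + 3)*(k)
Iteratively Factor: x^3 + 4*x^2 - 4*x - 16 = (x - 2)*(x^2 + 6*x + 8) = (x - 2)*(x + 4)*(x + 2)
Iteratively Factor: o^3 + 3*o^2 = (o)*(o^2 + 3*o) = o*(o + 3)*(o)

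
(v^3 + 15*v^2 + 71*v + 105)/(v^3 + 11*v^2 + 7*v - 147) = (v^2 + 8*v + 15)/(v^2 + 4*v - 21)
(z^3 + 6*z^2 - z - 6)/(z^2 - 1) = z + 6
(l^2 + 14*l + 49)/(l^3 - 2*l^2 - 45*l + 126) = (l + 7)/(l^2 - 9*l + 18)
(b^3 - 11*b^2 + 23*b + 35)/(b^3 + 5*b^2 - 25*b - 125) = (b^2 - 6*b - 7)/(b^2 + 10*b + 25)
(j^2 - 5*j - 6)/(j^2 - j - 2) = (j - 6)/(j - 2)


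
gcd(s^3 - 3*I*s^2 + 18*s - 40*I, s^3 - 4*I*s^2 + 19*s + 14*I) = 1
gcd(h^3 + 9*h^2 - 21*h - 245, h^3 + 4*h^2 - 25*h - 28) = h + 7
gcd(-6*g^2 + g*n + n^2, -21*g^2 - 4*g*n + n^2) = 3*g + n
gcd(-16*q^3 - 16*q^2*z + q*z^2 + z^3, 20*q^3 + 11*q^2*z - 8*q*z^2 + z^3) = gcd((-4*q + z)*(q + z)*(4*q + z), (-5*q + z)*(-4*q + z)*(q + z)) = -4*q^2 - 3*q*z + z^2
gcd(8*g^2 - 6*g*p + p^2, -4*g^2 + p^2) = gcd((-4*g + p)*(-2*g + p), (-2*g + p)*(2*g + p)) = -2*g + p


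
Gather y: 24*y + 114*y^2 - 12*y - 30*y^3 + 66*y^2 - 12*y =-30*y^3 + 180*y^2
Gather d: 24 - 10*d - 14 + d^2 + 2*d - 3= d^2 - 8*d + 7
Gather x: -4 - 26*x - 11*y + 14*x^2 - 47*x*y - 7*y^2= 14*x^2 + x*(-47*y - 26) - 7*y^2 - 11*y - 4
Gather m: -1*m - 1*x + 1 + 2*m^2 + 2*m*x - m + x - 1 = 2*m^2 + m*(2*x - 2)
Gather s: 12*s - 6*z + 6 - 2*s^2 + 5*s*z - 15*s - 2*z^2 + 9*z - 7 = -2*s^2 + s*(5*z - 3) - 2*z^2 + 3*z - 1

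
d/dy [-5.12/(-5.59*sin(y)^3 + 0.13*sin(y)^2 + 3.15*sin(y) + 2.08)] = (-85.8624*sin(y)^2 + 1.3312*sin(y) + 16.128)*cos(y)/(-5.59*sin(y)^3 + 0.13*sin(y)^2 + 3.15*sin(y) + 2.08)^2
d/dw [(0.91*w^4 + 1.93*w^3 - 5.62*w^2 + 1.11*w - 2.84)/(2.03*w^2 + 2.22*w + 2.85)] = (3.6946*w^5 + 9.9785*w^4 + 18.9432*w^3 + 1.7718*w^2 - 20.5036*w + 9.4683)/(4.1209*w^4 + 9.0132*w^3 + 16.4994*w^2 + 12.654*w + 8.1225)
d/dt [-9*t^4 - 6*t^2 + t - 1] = -36*t^3 - 12*t + 1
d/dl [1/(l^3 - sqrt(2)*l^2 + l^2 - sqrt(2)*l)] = (-3*l^2 - 2*l + 2*sqrt(2)*l + sqrt(2))/(l^2*(l^2 - sqrt(2)*l + l - sqrt(2))^2)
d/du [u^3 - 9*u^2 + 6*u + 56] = 3*u^2 - 18*u + 6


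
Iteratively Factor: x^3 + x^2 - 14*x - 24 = (x + 2)*(x^2 - x - 12) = (x - 4)*(x + 2)*(x + 3)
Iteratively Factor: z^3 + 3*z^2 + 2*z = (z)*(z^2 + 3*z + 2) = z*(z + 1)*(z + 2)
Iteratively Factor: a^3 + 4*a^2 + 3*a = (a + 3)*(a^2 + a) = a*(a + 3)*(a + 1)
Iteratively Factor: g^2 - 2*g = (g - 2)*(g)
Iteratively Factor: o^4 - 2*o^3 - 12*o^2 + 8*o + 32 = (o + 2)*(o^3 - 4*o^2 - 4*o + 16) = (o + 2)^2*(o^2 - 6*o + 8) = (o - 4)*(o + 2)^2*(o - 2)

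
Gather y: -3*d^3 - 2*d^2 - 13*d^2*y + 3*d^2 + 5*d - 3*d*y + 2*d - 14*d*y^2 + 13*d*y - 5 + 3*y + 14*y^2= -3*d^3 + d^2 + 7*d + y^2*(14 - 14*d) + y*(-13*d^2 + 10*d + 3) - 5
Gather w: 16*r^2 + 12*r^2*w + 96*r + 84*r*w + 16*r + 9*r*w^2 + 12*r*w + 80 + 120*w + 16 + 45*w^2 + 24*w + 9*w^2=16*r^2 + 112*r + w^2*(9*r + 54) + w*(12*r^2 + 96*r + 144) + 96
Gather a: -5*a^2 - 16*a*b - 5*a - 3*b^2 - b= -5*a^2 + a*(-16*b - 5) - 3*b^2 - b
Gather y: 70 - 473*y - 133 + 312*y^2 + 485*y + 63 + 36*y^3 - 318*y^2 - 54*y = 36*y^3 - 6*y^2 - 42*y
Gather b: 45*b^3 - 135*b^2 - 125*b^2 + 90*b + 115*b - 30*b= 45*b^3 - 260*b^2 + 175*b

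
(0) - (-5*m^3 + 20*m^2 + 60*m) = 5*m^3 - 20*m^2 - 60*m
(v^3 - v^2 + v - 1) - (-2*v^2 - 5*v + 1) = v^3 + v^2 + 6*v - 2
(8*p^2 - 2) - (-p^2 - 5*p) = 9*p^2 + 5*p - 2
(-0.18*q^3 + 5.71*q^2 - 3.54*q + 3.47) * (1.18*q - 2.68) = -0.2124*q^4 + 7.2202*q^3 - 19.48*q^2 + 13.5818*q - 9.2996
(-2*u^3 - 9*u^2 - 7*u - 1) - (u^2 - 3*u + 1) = -2*u^3 - 10*u^2 - 4*u - 2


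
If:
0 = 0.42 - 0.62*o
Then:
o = 0.68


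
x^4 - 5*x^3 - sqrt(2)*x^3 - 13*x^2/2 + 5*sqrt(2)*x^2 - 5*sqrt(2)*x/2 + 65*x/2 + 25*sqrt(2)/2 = (x - 5)*(x - 5*sqrt(2)/2)*(x + sqrt(2)/2)*(x + sqrt(2))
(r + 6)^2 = r^2 + 12*r + 36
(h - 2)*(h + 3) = h^2 + h - 6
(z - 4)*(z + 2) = z^2 - 2*z - 8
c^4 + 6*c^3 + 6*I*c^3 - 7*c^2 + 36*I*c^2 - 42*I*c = c*(c - 1)*(c + 7)*(c + 6*I)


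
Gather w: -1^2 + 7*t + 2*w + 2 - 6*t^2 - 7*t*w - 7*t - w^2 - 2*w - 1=-6*t^2 - 7*t*w - w^2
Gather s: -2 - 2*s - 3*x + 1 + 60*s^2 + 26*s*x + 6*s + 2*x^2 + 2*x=60*s^2 + s*(26*x + 4) + 2*x^2 - x - 1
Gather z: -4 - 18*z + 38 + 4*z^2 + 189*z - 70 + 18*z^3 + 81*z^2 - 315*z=18*z^3 + 85*z^2 - 144*z - 36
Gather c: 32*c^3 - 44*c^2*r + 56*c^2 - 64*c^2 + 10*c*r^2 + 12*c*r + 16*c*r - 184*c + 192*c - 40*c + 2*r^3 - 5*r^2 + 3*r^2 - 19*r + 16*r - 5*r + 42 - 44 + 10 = 32*c^3 + c^2*(-44*r - 8) + c*(10*r^2 + 28*r - 32) + 2*r^3 - 2*r^2 - 8*r + 8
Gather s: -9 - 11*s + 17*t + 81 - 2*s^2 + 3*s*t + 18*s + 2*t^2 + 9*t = -2*s^2 + s*(3*t + 7) + 2*t^2 + 26*t + 72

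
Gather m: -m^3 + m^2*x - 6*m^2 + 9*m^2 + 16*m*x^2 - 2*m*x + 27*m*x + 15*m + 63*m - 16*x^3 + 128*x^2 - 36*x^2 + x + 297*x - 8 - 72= -m^3 + m^2*(x + 3) + m*(16*x^2 + 25*x + 78) - 16*x^3 + 92*x^2 + 298*x - 80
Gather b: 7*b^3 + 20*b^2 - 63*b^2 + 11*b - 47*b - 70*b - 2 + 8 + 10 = 7*b^3 - 43*b^2 - 106*b + 16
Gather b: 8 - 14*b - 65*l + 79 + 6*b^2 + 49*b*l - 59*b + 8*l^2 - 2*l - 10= 6*b^2 + b*(49*l - 73) + 8*l^2 - 67*l + 77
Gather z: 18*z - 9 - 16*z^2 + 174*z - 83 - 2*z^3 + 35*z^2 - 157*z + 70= -2*z^3 + 19*z^2 + 35*z - 22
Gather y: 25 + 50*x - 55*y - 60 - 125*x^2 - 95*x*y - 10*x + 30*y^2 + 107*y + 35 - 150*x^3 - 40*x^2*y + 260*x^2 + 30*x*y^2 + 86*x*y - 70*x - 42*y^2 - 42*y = -150*x^3 + 135*x^2 - 30*x + y^2*(30*x - 12) + y*(-40*x^2 - 9*x + 10)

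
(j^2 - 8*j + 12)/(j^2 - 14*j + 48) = (j - 2)/(j - 8)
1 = 1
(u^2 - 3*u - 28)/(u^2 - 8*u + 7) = (u + 4)/(u - 1)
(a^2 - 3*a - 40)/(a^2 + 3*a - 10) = (a - 8)/(a - 2)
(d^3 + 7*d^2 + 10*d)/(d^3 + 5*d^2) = (d + 2)/d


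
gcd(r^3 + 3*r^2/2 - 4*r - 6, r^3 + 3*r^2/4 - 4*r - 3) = r^2 - 4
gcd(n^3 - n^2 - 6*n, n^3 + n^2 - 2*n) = n^2 + 2*n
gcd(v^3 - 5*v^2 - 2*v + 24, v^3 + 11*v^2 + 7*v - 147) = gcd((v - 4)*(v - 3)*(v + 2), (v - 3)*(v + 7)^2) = v - 3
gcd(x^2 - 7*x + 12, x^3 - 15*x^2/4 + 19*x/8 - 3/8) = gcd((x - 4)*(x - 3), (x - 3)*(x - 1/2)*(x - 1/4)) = x - 3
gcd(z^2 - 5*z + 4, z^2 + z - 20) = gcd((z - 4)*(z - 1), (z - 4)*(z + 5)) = z - 4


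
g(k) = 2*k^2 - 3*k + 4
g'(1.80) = 4.20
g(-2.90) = 29.52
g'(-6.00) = -27.00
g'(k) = 4*k - 3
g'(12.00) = 45.00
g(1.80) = 5.08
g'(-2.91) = -14.64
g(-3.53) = 39.51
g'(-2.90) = -14.60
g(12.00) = 256.00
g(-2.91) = 29.67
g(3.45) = 17.46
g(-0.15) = 4.50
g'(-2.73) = -13.92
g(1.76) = 4.92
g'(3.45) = 10.80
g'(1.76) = 4.04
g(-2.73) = 27.10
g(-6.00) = 94.00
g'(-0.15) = -3.60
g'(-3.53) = -17.12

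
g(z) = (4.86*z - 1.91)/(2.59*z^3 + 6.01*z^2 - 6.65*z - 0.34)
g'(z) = (4.86*z - 1.91)*(-7.77*z^2 - 12.02*z + 6.65)/(2.59*z^3 + 6.01*z^2 - 6.65*z - 0.34)^2 + 4.86/(2.59*z^3 + 6.01*z^2 - 6.65*z - 0.34)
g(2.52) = 0.17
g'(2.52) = -0.12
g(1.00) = 1.83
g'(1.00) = -11.94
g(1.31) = 0.63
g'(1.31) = -1.31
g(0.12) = 1.27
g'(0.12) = -10.81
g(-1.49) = -0.64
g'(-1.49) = 0.01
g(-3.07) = -9.46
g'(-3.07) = 160.58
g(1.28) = 0.67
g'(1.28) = -1.48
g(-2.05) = -0.73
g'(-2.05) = 0.36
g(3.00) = 0.12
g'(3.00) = -0.07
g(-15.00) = 0.01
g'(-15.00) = 0.00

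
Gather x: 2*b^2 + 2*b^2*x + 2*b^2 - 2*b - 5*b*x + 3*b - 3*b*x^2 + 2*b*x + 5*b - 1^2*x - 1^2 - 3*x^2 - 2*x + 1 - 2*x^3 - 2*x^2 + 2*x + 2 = 4*b^2 + 6*b - 2*x^3 + x^2*(-3*b - 5) + x*(2*b^2 - 3*b - 1) + 2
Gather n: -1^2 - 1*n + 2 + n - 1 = 0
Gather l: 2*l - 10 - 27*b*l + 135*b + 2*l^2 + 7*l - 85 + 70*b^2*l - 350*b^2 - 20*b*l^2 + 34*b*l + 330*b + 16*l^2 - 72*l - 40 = -350*b^2 + 465*b + l^2*(18 - 20*b) + l*(70*b^2 + 7*b - 63) - 135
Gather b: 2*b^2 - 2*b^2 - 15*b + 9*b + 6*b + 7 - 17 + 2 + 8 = 0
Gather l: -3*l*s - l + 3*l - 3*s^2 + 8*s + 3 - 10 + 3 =l*(2 - 3*s) - 3*s^2 + 8*s - 4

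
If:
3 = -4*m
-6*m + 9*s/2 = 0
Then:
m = -3/4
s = -1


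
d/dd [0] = 0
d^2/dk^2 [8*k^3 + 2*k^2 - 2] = 48*k + 4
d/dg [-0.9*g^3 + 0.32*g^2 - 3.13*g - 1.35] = -2.7*g^2 + 0.64*g - 3.13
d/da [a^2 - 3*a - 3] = 2*a - 3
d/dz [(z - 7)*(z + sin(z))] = z + (z - 7)*(cos(z) + 1) + sin(z)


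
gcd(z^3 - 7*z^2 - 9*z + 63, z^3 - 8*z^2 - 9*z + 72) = z^2 - 9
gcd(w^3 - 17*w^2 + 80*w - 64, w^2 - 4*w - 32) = w - 8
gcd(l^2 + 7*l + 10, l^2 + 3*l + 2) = l + 2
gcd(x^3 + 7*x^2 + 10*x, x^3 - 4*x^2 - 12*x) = x^2 + 2*x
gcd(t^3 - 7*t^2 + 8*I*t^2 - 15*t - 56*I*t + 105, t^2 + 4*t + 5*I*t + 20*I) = t + 5*I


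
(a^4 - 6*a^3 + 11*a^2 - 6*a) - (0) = a^4 - 6*a^3 + 11*a^2 - 6*a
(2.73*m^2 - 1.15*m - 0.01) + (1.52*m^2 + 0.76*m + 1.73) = 4.25*m^2 - 0.39*m + 1.72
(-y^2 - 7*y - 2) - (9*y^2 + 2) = -10*y^2 - 7*y - 4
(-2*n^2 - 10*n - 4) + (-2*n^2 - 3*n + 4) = -4*n^2 - 13*n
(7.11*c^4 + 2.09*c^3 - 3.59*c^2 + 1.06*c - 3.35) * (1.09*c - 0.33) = 7.7499*c^5 - 0.0682000000000005*c^4 - 4.6028*c^3 + 2.3401*c^2 - 4.0013*c + 1.1055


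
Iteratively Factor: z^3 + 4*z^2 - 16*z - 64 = (z + 4)*(z^2 - 16) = (z - 4)*(z + 4)*(z + 4)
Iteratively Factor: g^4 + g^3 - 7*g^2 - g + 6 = (g + 3)*(g^3 - 2*g^2 - g + 2) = (g + 1)*(g + 3)*(g^2 - 3*g + 2) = (g - 1)*(g + 1)*(g + 3)*(g - 2)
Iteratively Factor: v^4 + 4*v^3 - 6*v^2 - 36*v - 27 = (v + 3)*(v^3 + v^2 - 9*v - 9) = (v + 1)*(v + 3)*(v^2 - 9) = (v + 1)*(v + 3)^2*(v - 3)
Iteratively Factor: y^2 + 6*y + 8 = (y + 2)*(y + 4)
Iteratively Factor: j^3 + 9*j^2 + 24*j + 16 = (j + 1)*(j^2 + 8*j + 16) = (j + 1)*(j + 4)*(j + 4)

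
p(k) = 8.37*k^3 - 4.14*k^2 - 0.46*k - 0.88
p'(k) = 25.11*k^2 - 8.28*k - 0.46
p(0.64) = -0.68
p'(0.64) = 4.53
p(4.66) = 754.07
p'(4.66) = 506.23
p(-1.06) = -15.01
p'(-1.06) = 36.53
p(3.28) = 248.43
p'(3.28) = 242.53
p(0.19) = -1.06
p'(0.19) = -1.13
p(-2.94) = -248.01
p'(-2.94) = 240.92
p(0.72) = -0.23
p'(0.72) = 6.60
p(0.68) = -0.48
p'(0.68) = 5.52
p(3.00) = 186.47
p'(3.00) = 200.69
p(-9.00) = -6433.81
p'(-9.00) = 2107.97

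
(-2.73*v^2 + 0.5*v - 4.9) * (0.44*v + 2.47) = -1.2012*v^3 - 6.5231*v^2 - 0.921*v - 12.103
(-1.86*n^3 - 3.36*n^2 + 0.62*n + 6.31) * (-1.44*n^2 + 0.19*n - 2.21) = 2.6784*n^5 + 4.485*n^4 + 2.5794*n^3 - 1.543*n^2 - 0.1713*n - 13.9451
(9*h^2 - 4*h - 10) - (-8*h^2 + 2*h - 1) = 17*h^2 - 6*h - 9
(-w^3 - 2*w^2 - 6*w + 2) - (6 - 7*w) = -w^3 - 2*w^2 + w - 4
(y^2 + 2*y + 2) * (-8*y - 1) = -8*y^3 - 17*y^2 - 18*y - 2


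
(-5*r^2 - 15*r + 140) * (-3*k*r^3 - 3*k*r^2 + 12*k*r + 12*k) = 15*k*r^5 + 60*k*r^4 - 435*k*r^3 - 660*k*r^2 + 1500*k*r + 1680*k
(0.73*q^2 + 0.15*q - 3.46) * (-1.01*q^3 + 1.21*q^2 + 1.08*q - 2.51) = -0.7373*q^5 + 0.7318*q^4 + 4.4645*q^3 - 5.8569*q^2 - 4.1133*q + 8.6846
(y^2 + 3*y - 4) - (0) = y^2 + 3*y - 4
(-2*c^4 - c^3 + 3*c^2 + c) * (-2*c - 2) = 4*c^5 + 6*c^4 - 4*c^3 - 8*c^2 - 2*c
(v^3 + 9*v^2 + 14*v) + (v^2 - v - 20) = v^3 + 10*v^2 + 13*v - 20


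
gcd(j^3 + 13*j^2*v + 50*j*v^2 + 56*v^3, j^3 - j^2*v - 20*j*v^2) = j + 4*v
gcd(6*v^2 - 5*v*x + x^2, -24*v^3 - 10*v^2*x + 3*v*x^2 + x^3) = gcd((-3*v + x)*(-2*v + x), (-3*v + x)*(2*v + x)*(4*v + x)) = -3*v + x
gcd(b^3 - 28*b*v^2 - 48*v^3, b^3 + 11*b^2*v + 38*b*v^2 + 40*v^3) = b^2 + 6*b*v + 8*v^2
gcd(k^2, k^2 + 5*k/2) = k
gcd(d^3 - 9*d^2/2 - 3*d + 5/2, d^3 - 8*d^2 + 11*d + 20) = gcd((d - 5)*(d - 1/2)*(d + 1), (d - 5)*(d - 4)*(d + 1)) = d^2 - 4*d - 5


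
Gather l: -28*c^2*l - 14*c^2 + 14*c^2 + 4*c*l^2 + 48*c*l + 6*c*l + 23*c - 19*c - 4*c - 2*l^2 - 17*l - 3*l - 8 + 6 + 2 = l^2*(4*c - 2) + l*(-28*c^2 + 54*c - 20)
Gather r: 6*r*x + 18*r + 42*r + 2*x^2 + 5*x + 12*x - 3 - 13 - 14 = r*(6*x + 60) + 2*x^2 + 17*x - 30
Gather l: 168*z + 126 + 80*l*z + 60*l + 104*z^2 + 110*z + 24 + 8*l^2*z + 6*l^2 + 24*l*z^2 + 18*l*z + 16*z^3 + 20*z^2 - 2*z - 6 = l^2*(8*z + 6) + l*(24*z^2 + 98*z + 60) + 16*z^3 + 124*z^2 + 276*z + 144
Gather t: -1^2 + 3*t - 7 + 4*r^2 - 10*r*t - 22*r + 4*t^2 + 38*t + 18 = 4*r^2 - 22*r + 4*t^2 + t*(41 - 10*r) + 10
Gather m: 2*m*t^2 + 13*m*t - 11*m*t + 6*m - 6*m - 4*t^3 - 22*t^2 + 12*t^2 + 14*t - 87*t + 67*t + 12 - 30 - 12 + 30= m*(2*t^2 + 2*t) - 4*t^3 - 10*t^2 - 6*t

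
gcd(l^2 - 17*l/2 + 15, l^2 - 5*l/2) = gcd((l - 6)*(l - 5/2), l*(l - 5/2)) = l - 5/2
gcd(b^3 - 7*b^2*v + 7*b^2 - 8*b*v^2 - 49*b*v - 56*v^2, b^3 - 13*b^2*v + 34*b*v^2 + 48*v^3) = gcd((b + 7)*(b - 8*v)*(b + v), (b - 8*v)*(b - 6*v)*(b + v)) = -b^2 + 7*b*v + 8*v^2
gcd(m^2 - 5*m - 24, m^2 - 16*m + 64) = m - 8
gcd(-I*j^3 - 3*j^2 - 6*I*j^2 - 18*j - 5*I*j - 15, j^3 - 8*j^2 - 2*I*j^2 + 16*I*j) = 1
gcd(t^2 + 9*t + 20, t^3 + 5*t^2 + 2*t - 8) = t + 4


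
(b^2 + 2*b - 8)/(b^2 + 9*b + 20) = (b - 2)/(b + 5)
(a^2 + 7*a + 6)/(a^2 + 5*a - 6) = (a + 1)/(a - 1)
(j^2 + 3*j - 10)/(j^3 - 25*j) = (j - 2)/(j*(j - 5))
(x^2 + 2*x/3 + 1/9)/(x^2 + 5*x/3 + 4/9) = (3*x + 1)/(3*x + 4)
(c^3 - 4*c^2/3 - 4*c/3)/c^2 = c - 4/3 - 4/(3*c)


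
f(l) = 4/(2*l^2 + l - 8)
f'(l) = 4*(-4*l - 1)/(2*l^2 + l - 8)^2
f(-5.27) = 0.09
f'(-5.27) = 0.04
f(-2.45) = 2.57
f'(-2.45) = 14.56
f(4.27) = 0.12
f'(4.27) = -0.07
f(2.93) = 0.33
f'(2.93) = -0.35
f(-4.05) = 0.19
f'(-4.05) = 0.14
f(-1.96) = -1.76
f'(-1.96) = 5.28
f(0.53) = -0.58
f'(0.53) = -0.26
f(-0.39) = -0.49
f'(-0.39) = 0.03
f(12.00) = 0.01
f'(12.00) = 0.00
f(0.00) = -0.50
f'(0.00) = -0.06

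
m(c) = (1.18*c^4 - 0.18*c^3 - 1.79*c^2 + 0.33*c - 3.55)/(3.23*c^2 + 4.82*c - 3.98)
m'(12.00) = 8.18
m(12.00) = 46.05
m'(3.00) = 1.72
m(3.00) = 1.82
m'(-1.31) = 0.86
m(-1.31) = 0.67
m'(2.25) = 1.28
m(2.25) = 0.70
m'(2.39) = 1.35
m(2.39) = 0.89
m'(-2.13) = 636.36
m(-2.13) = 33.50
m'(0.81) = 9.53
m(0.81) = -1.98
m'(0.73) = 23.43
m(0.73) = -3.17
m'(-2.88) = -0.50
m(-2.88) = 7.41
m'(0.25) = 3.68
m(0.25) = 1.39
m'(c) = (-6.46*c - 4.82)*(1.18*c^4 - 0.18*c^3 - 1.79*c^2 + 0.33*c - 3.55)/(3.23*c^2 + 4.82*c - 3.98)^2 + (4.72*c^3 - 0.54*c^2 - 3.58*c + 0.33)/(3.23*c^2 + 4.82*c - 3.98)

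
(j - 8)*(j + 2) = j^2 - 6*j - 16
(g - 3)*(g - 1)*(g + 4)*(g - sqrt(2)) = g^4 - sqrt(2)*g^3 - 13*g^2 + 12*g + 13*sqrt(2)*g - 12*sqrt(2)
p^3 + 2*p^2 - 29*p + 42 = (p - 3)*(p - 2)*(p + 7)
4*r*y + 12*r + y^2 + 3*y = (4*r + y)*(y + 3)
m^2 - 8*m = m*(m - 8)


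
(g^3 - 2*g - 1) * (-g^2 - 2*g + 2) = -g^5 - 2*g^4 + 4*g^3 + 5*g^2 - 2*g - 2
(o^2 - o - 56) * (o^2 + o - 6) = o^4 - 63*o^2 - 50*o + 336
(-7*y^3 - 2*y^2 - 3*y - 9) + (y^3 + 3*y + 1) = -6*y^3 - 2*y^2 - 8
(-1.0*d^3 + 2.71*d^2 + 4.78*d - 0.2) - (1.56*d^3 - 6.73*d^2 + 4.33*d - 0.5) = -2.56*d^3 + 9.44*d^2 + 0.45*d + 0.3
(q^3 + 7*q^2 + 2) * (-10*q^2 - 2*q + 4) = -10*q^5 - 72*q^4 - 10*q^3 + 8*q^2 - 4*q + 8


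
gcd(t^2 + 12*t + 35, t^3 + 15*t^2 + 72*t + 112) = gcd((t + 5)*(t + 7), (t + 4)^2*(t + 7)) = t + 7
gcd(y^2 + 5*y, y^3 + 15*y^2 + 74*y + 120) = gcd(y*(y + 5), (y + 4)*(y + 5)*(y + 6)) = y + 5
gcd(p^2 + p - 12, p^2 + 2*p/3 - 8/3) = 1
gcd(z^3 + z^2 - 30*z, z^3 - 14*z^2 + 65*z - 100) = z - 5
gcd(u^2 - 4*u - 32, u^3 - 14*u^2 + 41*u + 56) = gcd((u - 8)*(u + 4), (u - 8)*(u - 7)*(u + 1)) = u - 8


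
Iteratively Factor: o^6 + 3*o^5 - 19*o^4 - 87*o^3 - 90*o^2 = (o)*(o^5 + 3*o^4 - 19*o^3 - 87*o^2 - 90*o) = o*(o + 3)*(o^4 - 19*o^2 - 30*o) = o^2*(o + 3)*(o^3 - 19*o - 30) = o^2*(o + 2)*(o + 3)*(o^2 - 2*o - 15) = o^2*(o - 5)*(o + 2)*(o + 3)*(o + 3)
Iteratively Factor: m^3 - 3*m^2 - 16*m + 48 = (m - 3)*(m^2 - 16) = (m - 4)*(m - 3)*(m + 4)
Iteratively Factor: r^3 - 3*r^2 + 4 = (r - 2)*(r^2 - r - 2) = (r - 2)*(r + 1)*(r - 2)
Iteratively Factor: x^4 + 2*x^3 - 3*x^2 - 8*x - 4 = (x + 2)*(x^3 - 3*x - 2) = (x - 2)*(x + 2)*(x^2 + 2*x + 1) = (x - 2)*(x + 1)*(x + 2)*(x + 1)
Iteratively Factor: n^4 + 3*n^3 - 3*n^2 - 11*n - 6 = (n + 1)*(n^3 + 2*n^2 - 5*n - 6) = (n + 1)*(n + 3)*(n^2 - n - 2) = (n + 1)^2*(n + 3)*(n - 2)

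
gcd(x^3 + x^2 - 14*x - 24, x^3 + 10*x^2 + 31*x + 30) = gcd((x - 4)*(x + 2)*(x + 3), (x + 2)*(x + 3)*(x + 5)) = x^2 + 5*x + 6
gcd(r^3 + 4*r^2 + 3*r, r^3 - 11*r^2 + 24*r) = r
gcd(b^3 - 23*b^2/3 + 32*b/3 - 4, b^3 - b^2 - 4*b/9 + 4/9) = b^2 - 5*b/3 + 2/3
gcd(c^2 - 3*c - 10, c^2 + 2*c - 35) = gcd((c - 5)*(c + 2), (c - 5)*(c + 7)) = c - 5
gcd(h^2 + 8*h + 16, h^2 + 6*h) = 1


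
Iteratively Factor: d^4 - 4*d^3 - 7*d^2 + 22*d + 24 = (d - 4)*(d^3 - 7*d - 6) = (d - 4)*(d + 2)*(d^2 - 2*d - 3) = (d - 4)*(d + 1)*(d + 2)*(d - 3)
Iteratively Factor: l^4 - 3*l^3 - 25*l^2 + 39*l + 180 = (l + 3)*(l^3 - 6*l^2 - 7*l + 60) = (l - 5)*(l + 3)*(l^2 - l - 12) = (l - 5)*(l + 3)^2*(l - 4)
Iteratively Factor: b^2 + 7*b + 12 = (b + 3)*(b + 4)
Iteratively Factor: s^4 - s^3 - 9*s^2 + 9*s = (s + 3)*(s^3 - 4*s^2 + 3*s) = (s - 1)*(s + 3)*(s^2 - 3*s) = (s - 3)*(s - 1)*(s + 3)*(s)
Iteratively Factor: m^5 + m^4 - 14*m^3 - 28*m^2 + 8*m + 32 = (m + 2)*(m^4 - m^3 - 12*m^2 - 4*m + 16) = (m - 1)*(m + 2)*(m^3 - 12*m - 16) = (m - 4)*(m - 1)*(m + 2)*(m^2 + 4*m + 4) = (m - 4)*(m - 1)*(m + 2)^2*(m + 2)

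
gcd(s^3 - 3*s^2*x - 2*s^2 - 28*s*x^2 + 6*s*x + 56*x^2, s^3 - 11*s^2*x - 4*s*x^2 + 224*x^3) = -s^2 + 3*s*x + 28*x^2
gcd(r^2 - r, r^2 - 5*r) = r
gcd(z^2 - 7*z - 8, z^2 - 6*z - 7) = z + 1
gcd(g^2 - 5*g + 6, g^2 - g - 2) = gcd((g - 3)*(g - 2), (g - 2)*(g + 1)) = g - 2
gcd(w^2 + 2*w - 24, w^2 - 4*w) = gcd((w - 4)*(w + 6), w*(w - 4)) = w - 4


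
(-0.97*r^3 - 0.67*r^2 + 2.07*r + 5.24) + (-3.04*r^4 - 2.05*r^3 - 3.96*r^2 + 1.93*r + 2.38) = -3.04*r^4 - 3.02*r^3 - 4.63*r^2 + 4.0*r + 7.62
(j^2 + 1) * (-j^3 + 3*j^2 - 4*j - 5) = -j^5 + 3*j^4 - 5*j^3 - 2*j^2 - 4*j - 5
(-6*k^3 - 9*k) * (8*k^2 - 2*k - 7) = -48*k^5 + 12*k^4 - 30*k^3 + 18*k^2 + 63*k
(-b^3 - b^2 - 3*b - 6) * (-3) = 3*b^3 + 3*b^2 + 9*b + 18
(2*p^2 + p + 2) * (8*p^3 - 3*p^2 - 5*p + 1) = 16*p^5 + 2*p^4 + 3*p^3 - 9*p^2 - 9*p + 2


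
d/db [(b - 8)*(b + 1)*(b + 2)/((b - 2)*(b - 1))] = (b^4 - 6*b^3 + 43*b^2 + 12*b - 92)/(b^4 - 6*b^3 + 13*b^2 - 12*b + 4)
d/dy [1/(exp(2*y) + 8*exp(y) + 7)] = 2*(-exp(y) - 4)*exp(y)/(exp(2*y) + 8*exp(y) + 7)^2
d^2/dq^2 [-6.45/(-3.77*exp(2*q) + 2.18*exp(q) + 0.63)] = ((14.061 - 97.266*exp(q))*(-3.77*exp(2*q) + 2.18*exp(q) + 0.63) - 6.45*(7.54*exp(q) - 2.18)*(15.08*exp(q) - 4.36)*exp(q))*exp(q)/(-3.77*exp(2*q) + 2.18*exp(q) + 0.63)^3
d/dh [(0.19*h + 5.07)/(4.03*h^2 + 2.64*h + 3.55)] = (0.7657*h^2 + 0.5016*h - (0.19*h + 5.07)*(8.06*h + 2.64) + 0.6745)/(4.03*h^2 + 2.64*h + 3.55)^2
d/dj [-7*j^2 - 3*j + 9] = -14*j - 3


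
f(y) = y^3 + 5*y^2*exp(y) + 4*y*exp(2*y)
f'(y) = 5*y^2*exp(y) + 3*y^2 + 8*y*exp(2*y) + 10*y*exp(y) + 4*exp(2*y)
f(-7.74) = -463.55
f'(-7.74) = 179.82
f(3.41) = 14293.32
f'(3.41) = 31478.58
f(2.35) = 1336.01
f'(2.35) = 3059.31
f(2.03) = 636.00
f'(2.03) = 1497.21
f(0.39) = 4.59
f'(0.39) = 22.87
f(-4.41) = -84.59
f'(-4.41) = 58.99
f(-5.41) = -157.69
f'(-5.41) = 88.22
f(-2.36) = -10.60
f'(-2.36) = 16.98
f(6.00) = 3978948.18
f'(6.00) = 8560180.06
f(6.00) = 3978948.18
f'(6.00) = 8560180.06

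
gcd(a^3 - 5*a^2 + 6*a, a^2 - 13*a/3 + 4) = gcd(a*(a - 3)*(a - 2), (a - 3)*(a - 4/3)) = a - 3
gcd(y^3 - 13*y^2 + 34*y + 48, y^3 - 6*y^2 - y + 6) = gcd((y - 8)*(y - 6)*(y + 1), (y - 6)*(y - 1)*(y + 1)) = y^2 - 5*y - 6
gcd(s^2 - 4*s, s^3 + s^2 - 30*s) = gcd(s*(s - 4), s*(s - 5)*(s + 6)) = s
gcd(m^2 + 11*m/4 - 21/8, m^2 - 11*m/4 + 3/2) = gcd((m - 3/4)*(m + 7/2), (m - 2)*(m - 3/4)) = m - 3/4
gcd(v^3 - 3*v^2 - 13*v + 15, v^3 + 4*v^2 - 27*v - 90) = v^2 - 2*v - 15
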